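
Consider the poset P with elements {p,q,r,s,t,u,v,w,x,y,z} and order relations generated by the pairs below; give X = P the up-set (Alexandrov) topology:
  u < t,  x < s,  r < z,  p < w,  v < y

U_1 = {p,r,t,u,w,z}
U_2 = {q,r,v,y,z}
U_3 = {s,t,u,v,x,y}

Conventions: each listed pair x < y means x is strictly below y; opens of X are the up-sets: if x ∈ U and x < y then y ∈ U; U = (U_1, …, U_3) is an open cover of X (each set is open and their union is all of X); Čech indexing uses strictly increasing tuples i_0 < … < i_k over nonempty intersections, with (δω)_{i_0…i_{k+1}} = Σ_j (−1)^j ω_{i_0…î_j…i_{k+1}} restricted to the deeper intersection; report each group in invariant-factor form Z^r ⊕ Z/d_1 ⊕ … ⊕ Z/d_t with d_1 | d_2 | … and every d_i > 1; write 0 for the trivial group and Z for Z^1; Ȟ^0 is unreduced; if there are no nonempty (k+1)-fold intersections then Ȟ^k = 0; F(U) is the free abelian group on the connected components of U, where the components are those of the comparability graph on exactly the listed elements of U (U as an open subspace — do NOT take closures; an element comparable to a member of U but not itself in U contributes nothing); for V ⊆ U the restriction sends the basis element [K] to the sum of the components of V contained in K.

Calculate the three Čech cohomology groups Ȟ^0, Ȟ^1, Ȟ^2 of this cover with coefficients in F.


cover nerve:
  U12={r,z} U13={t,u} U23={v,y}
components per intersection:
  U1: {p,w} {r,z} {t,u}
  U2: {q} {r,z} {v,y}
  U3: {s,x} {t,u} {v,y}
  U12: {r,z}
  U13: {t,u}
  U23: {v,y}
C dims 9,3; δ0: rk 3, SNF 1^3
Ȟ^0: (9−3)−0=6 ⇒ Z^6
Ȟ^1: (3−0)−3=0 ⇒ 0
Ȟ^2: (0−0)−0=0 ⇒ 0

Ȟ^0 = Z^6; Ȟ^1 = 0; Ȟ^2 = 0


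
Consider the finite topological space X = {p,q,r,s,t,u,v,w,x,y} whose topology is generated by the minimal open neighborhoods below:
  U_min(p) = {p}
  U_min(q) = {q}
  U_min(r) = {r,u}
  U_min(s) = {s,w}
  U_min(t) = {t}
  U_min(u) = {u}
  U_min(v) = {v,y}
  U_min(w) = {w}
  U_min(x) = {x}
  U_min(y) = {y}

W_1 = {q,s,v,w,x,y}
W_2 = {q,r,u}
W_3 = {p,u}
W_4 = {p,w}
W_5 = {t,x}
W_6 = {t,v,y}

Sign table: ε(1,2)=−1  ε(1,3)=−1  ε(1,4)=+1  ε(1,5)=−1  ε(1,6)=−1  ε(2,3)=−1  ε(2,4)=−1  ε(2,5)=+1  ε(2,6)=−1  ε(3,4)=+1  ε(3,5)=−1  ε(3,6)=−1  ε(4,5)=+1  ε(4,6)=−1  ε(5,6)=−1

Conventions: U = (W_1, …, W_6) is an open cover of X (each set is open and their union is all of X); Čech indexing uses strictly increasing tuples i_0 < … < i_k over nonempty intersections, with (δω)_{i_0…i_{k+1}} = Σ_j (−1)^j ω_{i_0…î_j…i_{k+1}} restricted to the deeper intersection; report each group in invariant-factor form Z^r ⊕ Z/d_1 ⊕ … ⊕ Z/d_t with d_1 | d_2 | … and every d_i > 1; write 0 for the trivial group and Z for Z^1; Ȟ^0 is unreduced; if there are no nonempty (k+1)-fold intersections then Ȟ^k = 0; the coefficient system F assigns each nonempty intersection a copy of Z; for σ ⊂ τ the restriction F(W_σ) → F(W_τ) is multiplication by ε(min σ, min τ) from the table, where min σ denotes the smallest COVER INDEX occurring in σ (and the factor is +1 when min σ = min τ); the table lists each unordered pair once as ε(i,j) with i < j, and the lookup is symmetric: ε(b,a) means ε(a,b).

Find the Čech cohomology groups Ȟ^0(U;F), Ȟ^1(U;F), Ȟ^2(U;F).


intersection data:
  W12={q} W14={w} W15={x} W16={v,y} W23={u} W34={p} W56={t}
C dims 6,7; δ0: rk 6, SNF 1^5·2
Ȟ^0 = (6 − 6) − 0 = 0, so Ȟ^0 ≅ 0
Ȟ^1 = (7 − 0) − 6 = 1 plus torsion [2], so Ȟ^1 ≅ Z ⊕ Z/2
Ȟ^2 = (0 − 0) − 0 = 0, so Ȟ^2 ≅ 0

Ȟ^0 ≅ 0; Ȟ^1 ≅ Z ⊕ Z/2; Ȟ^2 ≅ 0


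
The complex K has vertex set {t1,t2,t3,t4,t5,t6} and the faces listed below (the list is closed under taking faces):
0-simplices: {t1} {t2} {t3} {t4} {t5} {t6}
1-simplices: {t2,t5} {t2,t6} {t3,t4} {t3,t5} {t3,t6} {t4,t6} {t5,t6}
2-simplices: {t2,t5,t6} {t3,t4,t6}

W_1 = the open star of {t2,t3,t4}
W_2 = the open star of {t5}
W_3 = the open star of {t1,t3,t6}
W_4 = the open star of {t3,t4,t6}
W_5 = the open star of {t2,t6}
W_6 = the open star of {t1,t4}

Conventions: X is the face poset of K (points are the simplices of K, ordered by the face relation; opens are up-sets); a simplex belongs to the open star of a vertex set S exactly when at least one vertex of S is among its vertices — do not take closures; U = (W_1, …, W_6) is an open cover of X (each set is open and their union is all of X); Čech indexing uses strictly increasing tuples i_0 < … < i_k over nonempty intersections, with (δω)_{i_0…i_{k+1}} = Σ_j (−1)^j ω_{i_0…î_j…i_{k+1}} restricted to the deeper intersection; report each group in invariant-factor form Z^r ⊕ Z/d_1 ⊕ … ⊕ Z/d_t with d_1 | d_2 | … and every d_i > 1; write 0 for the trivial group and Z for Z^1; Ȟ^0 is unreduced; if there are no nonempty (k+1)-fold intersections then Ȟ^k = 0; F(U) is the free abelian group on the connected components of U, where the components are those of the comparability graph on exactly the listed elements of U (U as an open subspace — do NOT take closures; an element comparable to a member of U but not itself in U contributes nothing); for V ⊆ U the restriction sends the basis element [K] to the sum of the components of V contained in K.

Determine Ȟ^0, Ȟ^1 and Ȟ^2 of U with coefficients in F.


Ȟ^0 ≅ Z^2; Ȟ^1 ≅ Z; Ȟ^2 ≅ 0

nonempty overlaps:
  W1={{t2},{t3},{t4},{t2,t5},{t2,t6},{t3,t4},{t3,t5},{t3,t6},{t4,t6},{t2,t5,t6},{t3,t4,t6}} W2={{t5},{t2,t5},{t3,t5},{t5,t6},{t2,t5,t6}} W3={{t1},{t3},{t6},{t2,t6},{t3,t4},{t3,t5},{t3,t6},{t4,t6},{t5,t6},{t2,t5,t6},{t3,t4,t6}} W4={{t3},{t4},{t6},{t2,t6},{t3,t4},{t3,t5},{t3,t6},{t4,t6},{t5,t6},{t2,t5,t6},{t3,t4,t6}} W5={{t2},{t6},{t2,t5},{t2,t6},{t3,t6},{t4,t6},{t5,t6},{t2,t5,t6},{t3,t4,t6}} W6={{t1},{t4},{t3,t4},{t4,t6},{t3,t4,t6}}
  W12={{t2,t5},{t3,t5},{t2,t5,t6}} W13={{t3},{t2,t6},{t3,t4},{t3,t5},{t3,t6},{t4,t6},{t2,t5,t6},{t3,t4,t6}} W14={{t3},{t4},{t2,t6},{t3,t4},{t3,t5},{t3,t6},{t4,t6},{t2,t5,t6},{t3,t4,t6}} W15={{t2},{t2,t5},{t2,t6},{t3,t6},{t4,t6},{t2,t5,t6},{t3,t4,t6}} W16={{t4},{t3,t4},{t4,t6},{t3,t4,t6}} W23={{t3,t5},{t5,t6},{t2,t5,t6}} W24={{t3,t5},{t5,t6},{t2,t5,t6}} W25={{t2,t5},{t5,t6},{t2,t5,t6}} W34={{t3},{t6},{t2,t6},{t3,t4},{t3,t5},{t3,t6},{t4,t6},{t5,t6},{t2,t5,t6},{t3,t4,t6}} W35={{t6},{t2,t6},{t3,t6},{t4,t6},{t5,t6},{t2,t5,t6},{t3,t4,t6}} W36={{t1},{t3,t4},{t4,t6},{t3,t4,t6}} W45={{t6},{t2,t6},{t3,t6},{t4,t6},{t5,t6},{t2,t5,t6},{t3,t4,t6}} W46={{t4},{t3,t4},{t4,t6},{t3,t4,t6}} W56={{t4,t6},{t3,t4,t6}}
  W123={{t3,t5},{t2,t5,t6}} W124={{t3,t5},{t2,t5,t6}} W125={{t2,t5},{t2,t5,t6}} W134={{t3},{t2,t6},{t3,t4},{t3,t5},{t3,t6},{t4,t6},{t2,t5,t6},{t3,t4,t6}} W135={{t2,t6},{t3,t6},{t4,t6},{t2,t5,t6},{t3,t4,t6}} W136={{t3,t4},{t4,t6},{t3,t4,t6}} W145={{t2,t6},{t3,t6},{t4,t6},{t2,t5,t6},{t3,t4,t6}} W146={{t4},{t3,t4},{t4,t6},{t3,t4,t6}} W156={{t4,t6},{t3,t4,t6}} W234={{t3,t5},{t5,t6},{t2,t5,t6}} W235={{t5,t6},{t2,t5,t6}} W245={{t5,t6},{t2,t5,t6}} W345={{t6},{t2,t6},{t3,t6},{t4,t6},{t5,t6},{t2,t5,t6},{t3,t4,t6}} W346={{t3,t4},{t4,t6},{t3,t4,t6}} W356={{t4,t6},{t3,t4,t6}} W456={{t4,t6},{t3,t4,t6}}
  W1234={{t3,t5},{t2,t5,t6}} W1235={{t2,t5,t6}} W1245={{t2,t5,t6}} W1345={{t2,t6},{t3,t6},{t4,t6},{t2,t5,t6},{t3,t4,t6}} W1346={{t3,t4},{t4,t6},{t3,t4,t6}} W1356={{t4,t6},{t3,t4,t6}} W1456={{t4,t6},{t3,t4,t6}} W2345={{t5,t6},{t2,t5,t6}} W3456={{t4,t6},{t3,t4,t6}}
  W12345={{t2,t5,t6}} W13456={{t4,t6},{t3,t4,t6}}
components per intersection:
  W1: {{t2},{t2,t5},{t2,t6},{t2,t5,t6}} {{t3},{t4},{t3,t4},{t3,t5},{t3,t6},{t4,t6},{t3,t4,t6}}
  W2: {{t5},{t2,t5},{t3,t5},{t5,t6},{t2,t5,t6}}
  W3: {{t1}} {{t3},{t6},{t2,t6},{t3,t4},{t3,t5},{t3,t6},{t4,t6},{t5,t6},{t2,t5,t6},{t3,t4,t6}}
  W4: {{t3},{t4},{t6},{t2,t6},{t3,t4},{t3,t5},{t3,t6},{t4,t6},{t5,t6},{t2,t5,t6},{t3,t4,t6}}
  W5: {{t2},{t6},{t2,t5},{t2,t6},{t3,t6},{t4,t6},{t5,t6},{t2,t5,t6},{t3,t4,t6}}
  W6: {{t1}} {{t4},{t3,t4},{t4,t6},{t3,t4,t6}}
  W12: {{t2,t5},{t2,t5,t6}} {{t3,t5}}
  W13: {{t3},{t3,t4},{t3,t5},{t3,t6},{t4,t6},{t3,t4,t6}} {{t2,t6},{t2,t5,t6}}
  W14: {{t3},{t4},{t3,t4},{t3,t5},{t3,t6},{t4,t6},{t3,t4,t6}} {{t2,t6},{t2,t5,t6}}
  W15: {{t2},{t2,t5},{t2,t6},{t2,t5,t6}} {{t3,t6},{t4,t6},{t3,t4,t6}}
  W16: {{t4},{t3,t4},{t4,t6},{t3,t4,t6}}
  W23: {{t3,t5}} {{t5,t6},{t2,t5,t6}}
  W24: {{t3,t5}} {{t5,t6},{t2,t5,t6}}
  W25: {{t2,t5},{t5,t6},{t2,t5,t6}}
  W34: {{t3},{t6},{t2,t6},{t3,t4},{t3,t5},{t3,t6},{t4,t6},{t5,t6},{t2,t5,t6},{t3,t4,t6}}
  W35: {{t6},{t2,t6},{t3,t6},{t4,t6},{t5,t6},{t2,t5,t6},{t3,t4,t6}}
  W36: {{t1}} {{t3,t4},{t4,t6},{t3,t4,t6}}
  W45: {{t6},{t2,t6},{t3,t6},{t4,t6},{t5,t6},{t2,t5,t6},{t3,t4,t6}}
  W46: {{t4},{t3,t4},{t4,t6},{t3,t4,t6}}
  W56: {{t4,t6},{t3,t4,t6}}
  W123: {{t3,t5}} {{t2,t5,t6}}
  W124: {{t3,t5}} {{t2,t5,t6}}
  W125: {{t2,t5},{t2,t5,t6}}
  W134: {{t3},{t3,t4},{t3,t5},{t3,t6},{t4,t6},{t3,t4,t6}} {{t2,t6},{t2,t5,t6}}
  W135: {{t2,t6},{t2,t5,t6}} {{t3,t6},{t4,t6},{t3,t4,t6}}
  W136: {{t3,t4},{t4,t6},{t3,t4,t6}}
  W145: {{t2,t6},{t2,t5,t6}} {{t3,t6},{t4,t6},{t3,t4,t6}}
  W146: {{t4},{t3,t4},{t4,t6},{t3,t4,t6}}
  W156: {{t4,t6},{t3,t4,t6}}
  W234: {{t3,t5}} {{t5,t6},{t2,t5,t6}}
  W235: {{t5,t6},{t2,t5,t6}}
  W245: {{t5,t6},{t2,t5,t6}}
  W345: {{t6},{t2,t6},{t3,t6},{t4,t6},{t5,t6},{t2,t5,t6},{t3,t4,t6}}
  W346: {{t3,t4},{t4,t6},{t3,t4,t6}}
  W356: {{t4,t6},{t3,t4,t6}}
  W456: {{t4,t6},{t3,t4,t6}}
  W1234: {{t3,t5}} {{t2,t5,t6}}
  W1235: {{t2,t5,t6}}
  W1245: {{t2,t5,t6}}
  W1345: {{t2,t6},{t2,t5,t6}} {{t3,t6},{t4,t6},{t3,t4,t6}}
  W1346: {{t3,t4},{t4,t6},{t3,t4,t6}}
  W1356: {{t4,t6},{t3,t4,t6}}
  W1456: {{t4,t6},{t3,t4,t6}}
  W2345: {{t5,t6},{t2,t5,t6}}
  W3456: {{t4,t6},{t3,t4,t6}}
  W12345: {{t2,t5,t6}}
  W13456: {{t4,t6},{t3,t4,t6}}
C dims 9,21,22,11; δ0: rk 7, SNF 1^7; δ1: rk 13, SNF 1^13; δ2: rk 9, SNF 1^9
degree 0: 9−7−0 = 2 → Ȟ^0 ≅ Z^2
degree 1: 21−13−7 = 1 → Ȟ^1 ≅ Z
degree 2: 22−9−13 = 0 → Ȟ^2 ≅ 0


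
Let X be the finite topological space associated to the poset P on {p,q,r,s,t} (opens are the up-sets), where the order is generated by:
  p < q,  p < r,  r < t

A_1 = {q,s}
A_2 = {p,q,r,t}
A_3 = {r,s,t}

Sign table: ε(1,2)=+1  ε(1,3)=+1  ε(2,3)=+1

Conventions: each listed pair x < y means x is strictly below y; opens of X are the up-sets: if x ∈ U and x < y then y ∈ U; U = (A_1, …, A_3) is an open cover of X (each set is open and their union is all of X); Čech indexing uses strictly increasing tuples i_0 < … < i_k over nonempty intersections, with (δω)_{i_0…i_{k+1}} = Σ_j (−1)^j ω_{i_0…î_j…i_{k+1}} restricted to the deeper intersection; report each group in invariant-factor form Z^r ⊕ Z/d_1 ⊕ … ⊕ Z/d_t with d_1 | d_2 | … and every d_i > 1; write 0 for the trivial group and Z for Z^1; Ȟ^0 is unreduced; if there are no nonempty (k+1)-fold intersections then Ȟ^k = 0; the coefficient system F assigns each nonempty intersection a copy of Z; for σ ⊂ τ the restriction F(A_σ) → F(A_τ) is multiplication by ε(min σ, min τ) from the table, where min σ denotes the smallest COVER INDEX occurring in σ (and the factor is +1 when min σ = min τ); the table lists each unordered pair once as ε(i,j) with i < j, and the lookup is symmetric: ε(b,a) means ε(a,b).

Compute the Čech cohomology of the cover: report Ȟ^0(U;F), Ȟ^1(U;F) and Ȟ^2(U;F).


Ȟ^0 = Z, Ȟ^1 = Z and Ȟ^2 = 0

nerve of the cover:
  A12={q} A13={s} A23={r,t}
C dims 3,3; δ0: rk 2, SNF 1^2
Ȟ^0 = (3 − 2) − 0 = 1, so Ȟ^0 ≅ Z
Ȟ^1 = (3 − 0) − 2 = 1, so Ȟ^1 ≅ Z
Ȟ^2 = (0 − 0) − 0 = 0, so Ȟ^2 ≅ 0


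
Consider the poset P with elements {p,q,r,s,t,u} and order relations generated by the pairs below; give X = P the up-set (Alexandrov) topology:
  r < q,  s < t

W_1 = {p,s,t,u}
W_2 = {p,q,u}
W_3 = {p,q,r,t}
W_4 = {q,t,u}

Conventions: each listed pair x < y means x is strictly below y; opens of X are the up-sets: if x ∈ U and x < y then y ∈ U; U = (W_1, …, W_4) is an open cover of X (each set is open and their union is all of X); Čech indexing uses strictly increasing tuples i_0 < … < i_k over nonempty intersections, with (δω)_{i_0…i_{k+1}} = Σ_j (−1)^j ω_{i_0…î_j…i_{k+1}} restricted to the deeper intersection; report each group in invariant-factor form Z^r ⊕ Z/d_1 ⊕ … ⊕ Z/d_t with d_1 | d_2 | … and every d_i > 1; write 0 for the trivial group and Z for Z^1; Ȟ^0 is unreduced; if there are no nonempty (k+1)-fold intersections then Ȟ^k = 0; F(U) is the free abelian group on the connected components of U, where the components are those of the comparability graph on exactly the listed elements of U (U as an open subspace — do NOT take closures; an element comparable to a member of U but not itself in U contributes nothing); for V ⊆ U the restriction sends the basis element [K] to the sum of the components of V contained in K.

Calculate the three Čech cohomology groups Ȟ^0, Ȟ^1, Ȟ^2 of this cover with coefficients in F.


nonempty overlaps:
  W12={p,u} W13={p,t} W14={t,u} W23={p,q} W24={q,u} W34={q,t}
  W123={p} W124={u} W134={t} W234={q}
components per intersection:
  W1: {p} {s,t} {u}
  W2: {p} {q} {u}
  W3: {p} {q,r} {t}
  W4: {q} {t} {u}
  W12: {p} {u}
  W13: {p} {t}
  W14: {t} {u}
  W23: {p} {q}
  W24: {q} {u}
  W34: {q} {t}
  W123: {p}
  W124: {u}
  W134: {t}
  W234: {q}
C dims 12,12,4; δ0: rk 8, SNF 1^8; δ1: rk 4, SNF 1^4
degree 0: 12−8−0 = 4 → Ȟ^0 ≅ Z^4
degree 1: 12−4−8 = 0 → Ȟ^1 ≅ 0
degree 2: 4−0−4 = 0 → Ȟ^2 ≅ 0

Ȟ^0(U;F) ≅ Z^4, Ȟ^1(U;F) ≅ 0, Ȟ^2(U;F) ≅ 0


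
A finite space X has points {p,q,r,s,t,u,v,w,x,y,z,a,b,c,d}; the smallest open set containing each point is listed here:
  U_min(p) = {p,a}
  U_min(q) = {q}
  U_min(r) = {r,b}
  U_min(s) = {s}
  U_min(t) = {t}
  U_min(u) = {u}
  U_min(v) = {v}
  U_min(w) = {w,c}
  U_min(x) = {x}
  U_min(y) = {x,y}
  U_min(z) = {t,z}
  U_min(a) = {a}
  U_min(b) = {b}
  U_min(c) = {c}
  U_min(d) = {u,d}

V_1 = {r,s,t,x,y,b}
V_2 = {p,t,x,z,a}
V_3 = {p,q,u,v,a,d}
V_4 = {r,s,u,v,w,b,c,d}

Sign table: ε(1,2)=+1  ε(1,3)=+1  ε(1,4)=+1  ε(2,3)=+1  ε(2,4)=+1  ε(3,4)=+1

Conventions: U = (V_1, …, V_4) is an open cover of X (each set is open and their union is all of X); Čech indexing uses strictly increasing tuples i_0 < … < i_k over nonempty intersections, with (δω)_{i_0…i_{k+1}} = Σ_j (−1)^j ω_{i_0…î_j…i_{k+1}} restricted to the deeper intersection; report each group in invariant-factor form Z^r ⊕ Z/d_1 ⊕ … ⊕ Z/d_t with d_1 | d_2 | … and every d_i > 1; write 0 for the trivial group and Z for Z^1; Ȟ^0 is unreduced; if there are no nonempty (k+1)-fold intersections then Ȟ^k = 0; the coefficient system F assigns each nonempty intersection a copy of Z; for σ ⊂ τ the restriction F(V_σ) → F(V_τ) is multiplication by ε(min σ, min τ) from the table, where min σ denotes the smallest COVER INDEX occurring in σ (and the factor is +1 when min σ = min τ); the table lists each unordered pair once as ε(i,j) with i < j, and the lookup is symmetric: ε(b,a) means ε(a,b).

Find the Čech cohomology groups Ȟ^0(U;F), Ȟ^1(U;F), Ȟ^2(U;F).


Ȟ^0 = Z; Ȟ^1 = Z; Ȟ^2 = 0

nerve simplices:
  V12={t,x} V14={r,s,b} V23={p,a} V34={u,v,d}
C dims 4,4; δ0: rk 3, SNF 1^3
degree 0: 4−3−0 = 1 → Ȟ^0 ≅ Z
degree 1: 4−0−3 = 1 → Ȟ^1 ≅ Z
degree 2: 0−0−0 = 0 → Ȟ^2 ≅ 0


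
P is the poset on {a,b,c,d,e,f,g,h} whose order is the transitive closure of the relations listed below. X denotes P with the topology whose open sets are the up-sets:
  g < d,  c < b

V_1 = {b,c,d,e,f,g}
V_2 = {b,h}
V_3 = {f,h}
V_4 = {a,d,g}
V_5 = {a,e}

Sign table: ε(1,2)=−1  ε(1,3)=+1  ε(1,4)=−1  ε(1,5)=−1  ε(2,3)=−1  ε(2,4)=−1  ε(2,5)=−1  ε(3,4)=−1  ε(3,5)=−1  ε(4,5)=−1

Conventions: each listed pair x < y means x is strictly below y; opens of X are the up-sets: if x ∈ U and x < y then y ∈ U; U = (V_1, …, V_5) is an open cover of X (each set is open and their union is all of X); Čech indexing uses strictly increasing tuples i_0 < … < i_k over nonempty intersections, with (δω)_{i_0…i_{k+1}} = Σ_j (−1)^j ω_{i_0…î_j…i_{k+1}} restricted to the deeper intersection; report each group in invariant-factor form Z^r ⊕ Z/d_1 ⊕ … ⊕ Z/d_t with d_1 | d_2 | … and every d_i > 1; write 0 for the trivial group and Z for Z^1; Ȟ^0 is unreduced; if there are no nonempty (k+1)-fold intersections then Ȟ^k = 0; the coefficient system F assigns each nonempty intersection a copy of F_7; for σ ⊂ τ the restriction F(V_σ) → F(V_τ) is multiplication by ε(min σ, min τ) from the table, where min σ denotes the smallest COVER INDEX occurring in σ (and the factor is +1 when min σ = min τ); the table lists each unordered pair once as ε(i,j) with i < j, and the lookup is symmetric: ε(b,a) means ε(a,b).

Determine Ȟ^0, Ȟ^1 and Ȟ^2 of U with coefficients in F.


Ȟ^0(U;F) ≅ 0, Ȟ^1(U;F) ≅ Z/7 and Ȟ^2(U;F) ≅ 0

nerve simplices:
  V12={b} V13={f} V14={d,g} V15={e} V23={h} V45={a}
C dims 5,6; δ0: rk_F7 5
degree 0: 5−5−0 = 0 → Ȟ^0 ≅ 0
degree 1: 6−0−5 = 1 → Ȟ^1 ≅ Z/7
degree 2: 0−0−0 = 0 → Ȟ^2 ≅ 0


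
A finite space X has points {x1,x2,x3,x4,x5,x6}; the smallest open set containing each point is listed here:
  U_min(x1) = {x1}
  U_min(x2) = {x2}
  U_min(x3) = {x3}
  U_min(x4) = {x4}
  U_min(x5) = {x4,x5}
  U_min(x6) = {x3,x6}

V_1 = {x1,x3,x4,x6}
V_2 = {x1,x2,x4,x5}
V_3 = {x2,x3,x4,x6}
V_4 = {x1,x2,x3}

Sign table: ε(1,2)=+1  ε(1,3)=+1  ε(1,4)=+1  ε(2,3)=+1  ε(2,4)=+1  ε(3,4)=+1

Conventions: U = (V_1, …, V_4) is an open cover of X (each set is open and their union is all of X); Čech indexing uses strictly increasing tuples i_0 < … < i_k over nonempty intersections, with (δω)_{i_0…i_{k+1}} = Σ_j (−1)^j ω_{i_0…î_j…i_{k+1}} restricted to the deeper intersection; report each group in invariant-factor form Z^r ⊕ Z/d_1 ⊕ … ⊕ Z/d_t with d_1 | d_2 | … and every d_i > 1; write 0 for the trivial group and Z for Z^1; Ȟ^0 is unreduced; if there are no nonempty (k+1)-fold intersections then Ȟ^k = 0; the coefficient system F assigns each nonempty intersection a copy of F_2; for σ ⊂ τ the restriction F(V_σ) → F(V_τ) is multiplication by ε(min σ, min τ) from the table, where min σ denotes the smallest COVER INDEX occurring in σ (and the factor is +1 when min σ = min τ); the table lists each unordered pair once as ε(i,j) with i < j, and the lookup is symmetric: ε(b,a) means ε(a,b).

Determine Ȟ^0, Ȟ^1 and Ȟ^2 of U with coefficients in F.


Ȟ^0 = Z/2, Ȟ^1 = 0, Ȟ^2 = Z/2

intersection data:
  V12={x1,x4} V13={x3,x4,x6} V14={x1,x3} V23={x2,x4} V24={x1,x2} V34={x2,x3}
  V123={x4} V124={x1} V134={x3} V234={x2}
C dims 4,6,4; δ0: rk_F2 3; δ1: rk_F2 3
Ȟ^0 = (4 − 3) − 0 = 1, so Ȟ^0 ≅ Z/2
Ȟ^1 = (6 − 3) − 3 = 0, so Ȟ^1 ≅ 0
Ȟ^2 = (4 − 0) − 3 = 1, so Ȟ^2 ≅ Z/2


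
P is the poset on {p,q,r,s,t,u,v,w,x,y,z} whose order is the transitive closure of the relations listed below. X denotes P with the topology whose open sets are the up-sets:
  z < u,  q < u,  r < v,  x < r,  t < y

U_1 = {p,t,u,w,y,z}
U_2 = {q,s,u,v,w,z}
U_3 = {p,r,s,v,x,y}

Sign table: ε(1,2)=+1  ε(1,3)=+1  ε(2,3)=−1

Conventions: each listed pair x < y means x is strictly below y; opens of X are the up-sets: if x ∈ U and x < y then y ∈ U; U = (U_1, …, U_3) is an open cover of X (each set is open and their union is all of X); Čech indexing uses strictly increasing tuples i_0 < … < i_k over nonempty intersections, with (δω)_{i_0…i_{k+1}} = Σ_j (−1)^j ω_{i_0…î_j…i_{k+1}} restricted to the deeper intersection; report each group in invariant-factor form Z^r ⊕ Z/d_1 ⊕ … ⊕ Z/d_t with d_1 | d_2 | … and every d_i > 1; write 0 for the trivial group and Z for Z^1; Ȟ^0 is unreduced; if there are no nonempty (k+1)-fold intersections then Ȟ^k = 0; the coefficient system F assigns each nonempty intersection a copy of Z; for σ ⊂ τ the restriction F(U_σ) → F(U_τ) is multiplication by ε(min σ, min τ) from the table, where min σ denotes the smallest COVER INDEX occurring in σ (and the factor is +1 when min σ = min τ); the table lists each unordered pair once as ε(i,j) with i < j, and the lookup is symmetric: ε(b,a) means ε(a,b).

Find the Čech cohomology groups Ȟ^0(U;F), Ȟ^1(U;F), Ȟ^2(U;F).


nonempty overlaps:
  U12={u,w,z} U13={p,y} U23={s,v}
C dims 3,3; δ0: rk 3, SNF 1^2·2
degree 0: 3−3−0 = 0 → Ȟ^0 ≅ 0
degree 1: 3−0−3 = 0 plus torsion [2] → Ȟ^1 ≅ Z/2
degree 2: 0−0−0 = 0 → Ȟ^2 ≅ 0

Ȟ^0(U;F) ≅ 0, Ȟ^1(U;F) ≅ Z/2, Ȟ^2(U;F) ≅ 0


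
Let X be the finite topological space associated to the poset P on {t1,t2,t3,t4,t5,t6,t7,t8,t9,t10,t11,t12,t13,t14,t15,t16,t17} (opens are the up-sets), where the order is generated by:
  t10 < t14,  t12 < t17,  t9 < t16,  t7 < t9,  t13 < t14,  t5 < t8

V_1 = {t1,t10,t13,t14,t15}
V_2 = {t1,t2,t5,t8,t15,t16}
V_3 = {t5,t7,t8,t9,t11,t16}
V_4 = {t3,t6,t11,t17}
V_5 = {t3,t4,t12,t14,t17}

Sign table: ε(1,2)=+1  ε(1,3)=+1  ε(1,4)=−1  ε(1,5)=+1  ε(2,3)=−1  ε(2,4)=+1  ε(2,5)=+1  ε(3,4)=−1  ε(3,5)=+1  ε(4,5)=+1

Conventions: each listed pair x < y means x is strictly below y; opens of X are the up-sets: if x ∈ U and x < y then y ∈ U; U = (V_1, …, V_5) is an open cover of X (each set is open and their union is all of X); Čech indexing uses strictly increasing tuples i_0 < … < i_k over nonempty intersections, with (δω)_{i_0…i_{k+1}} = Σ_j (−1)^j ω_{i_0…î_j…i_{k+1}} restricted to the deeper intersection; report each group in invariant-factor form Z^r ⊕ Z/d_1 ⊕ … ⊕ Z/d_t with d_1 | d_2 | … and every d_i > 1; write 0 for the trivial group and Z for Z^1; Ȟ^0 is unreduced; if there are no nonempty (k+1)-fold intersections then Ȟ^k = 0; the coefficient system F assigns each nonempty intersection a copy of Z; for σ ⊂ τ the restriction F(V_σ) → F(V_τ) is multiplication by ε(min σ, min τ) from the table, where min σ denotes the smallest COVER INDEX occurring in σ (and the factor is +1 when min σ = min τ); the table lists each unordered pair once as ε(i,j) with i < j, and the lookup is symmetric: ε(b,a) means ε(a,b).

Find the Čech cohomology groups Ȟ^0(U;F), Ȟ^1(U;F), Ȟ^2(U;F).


Ȟ^0 = Z, Ȟ^1 = Z and Ȟ^2 = 0

nerve simplices:
  V12={t1,t15} V15={t14} V23={t5,t8,t16} V34={t11} V45={t3,t17}
C dims 5,5; δ0: rk 4, SNF 1^4
degree 0: 5−4−0 = 1 → Ȟ^0 ≅ Z
degree 1: 5−0−4 = 1 → Ȟ^1 ≅ Z
degree 2: 0−0−0 = 0 → Ȟ^2 ≅ 0


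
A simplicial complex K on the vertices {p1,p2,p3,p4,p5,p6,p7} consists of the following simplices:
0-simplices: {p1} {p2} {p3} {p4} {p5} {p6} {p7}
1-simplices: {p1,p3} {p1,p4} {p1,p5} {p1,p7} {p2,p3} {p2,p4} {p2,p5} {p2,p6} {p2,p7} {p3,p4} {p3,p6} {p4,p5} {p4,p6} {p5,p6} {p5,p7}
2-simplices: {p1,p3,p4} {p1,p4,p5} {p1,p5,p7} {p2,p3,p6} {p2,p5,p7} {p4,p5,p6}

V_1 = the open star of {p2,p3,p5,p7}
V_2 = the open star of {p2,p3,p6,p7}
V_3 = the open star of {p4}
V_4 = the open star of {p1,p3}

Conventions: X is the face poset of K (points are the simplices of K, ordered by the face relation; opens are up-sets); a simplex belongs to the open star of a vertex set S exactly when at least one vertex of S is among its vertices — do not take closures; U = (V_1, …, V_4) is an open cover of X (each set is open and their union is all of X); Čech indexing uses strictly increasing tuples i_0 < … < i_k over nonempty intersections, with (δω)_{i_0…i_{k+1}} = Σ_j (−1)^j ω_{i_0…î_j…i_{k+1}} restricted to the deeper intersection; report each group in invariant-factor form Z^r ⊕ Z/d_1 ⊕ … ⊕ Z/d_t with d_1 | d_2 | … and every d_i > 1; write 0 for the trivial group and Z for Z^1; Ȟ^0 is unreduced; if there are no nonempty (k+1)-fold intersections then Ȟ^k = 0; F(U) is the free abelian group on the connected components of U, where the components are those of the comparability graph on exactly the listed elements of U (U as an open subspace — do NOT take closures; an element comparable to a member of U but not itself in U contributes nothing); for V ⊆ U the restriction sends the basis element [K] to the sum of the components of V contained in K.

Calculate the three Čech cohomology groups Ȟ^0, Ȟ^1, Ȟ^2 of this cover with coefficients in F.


Ȟ^0 ≅ Z,  Ȟ^1 ≅ Z^3,  Ȟ^2 ≅ 0

nerve simplices:
  V1={{p2},{p3},{p5},{p7},{p1,p3},{p1,p5},{p1,p7},{p2,p3},{p2,p4},{p2,p5},{p2,p6},{p2,p7},{p3,p4},{p3,p6},{p4,p5},{p5,p6},{p5,p7},{p1,p3,p4},{p1,p4,p5},{p1,p5,p7},{p2,p3,p6},{p2,p5,p7},{p4,p5,p6}} V2={{p2},{p3},{p6},{p7},{p1,p3},{p1,p7},{p2,p3},{p2,p4},{p2,p5},{p2,p6},{p2,p7},{p3,p4},{p3,p6},{p4,p6},{p5,p6},{p5,p7},{p1,p3,p4},{p1,p5,p7},{p2,p3,p6},{p2,p5,p7},{p4,p5,p6}} V3={{p4},{p1,p4},{p2,p4},{p3,p4},{p4,p5},{p4,p6},{p1,p3,p4},{p1,p4,p5},{p4,p5,p6}} V4={{p1},{p3},{p1,p3},{p1,p4},{p1,p5},{p1,p7},{p2,p3},{p3,p4},{p3,p6},{p1,p3,p4},{p1,p4,p5},{p1,p5,p7},{p2,p3,p6}}
  V12={{p2},{p3},{p7},{p1,p3},{p1,p7},{p2,p3},{p2,p4},{p2,p5},{p2,p6},{p2,p7},{p3,p4},{p3,p6},{p5,p6},{p5,p7},{p1,p3,p4},{p1,p5,p7},{p2,p3,p6},{p2,p5,p7},{p4,p5,p6}} V13={{p2,p4},{p3,p4},{p4,p5},{p1,p3,p4},{p1,p4,p5},{p4,p5,p6}} V14={{p3},{p1,p3},{p1,p5},{p1,p7},{p2,p3},{p3,p4},{p3,p6},{p1,p3,p4},{p1,p4,p5},{p1,p5,p7},{p2,p3,p6}} V23={{p2,p4},{p3,p4},{p4,p6},{p1,p3,p4},{p4,p5,p6}} V24={{p3},{p1,p3},{p1,p7},{p2,p3},{p3,p4},{p3,p6},{p1,p3,p4},{p1,p5,p7},{p2,p3,p6}} V34={{p1,p4},{p3,p4},{p1,p3,p4},{p1,p4,p5}}
  V123={{p2,p4},{p3,p4},{p1,p3,p4},{p4,p5,p6}} V124={{p3},{p1,p3},{p1,p7},{p2,p3},{p3,p4},{p3,p6},{p1,p3,p4},{p1,p5,p7},{p2,p3,p6}} V134={{p3,p4},{p1,p3,p4},{p1,p4,p5}} V234={{p3,p4},{p1,p3,p4}}
  V1234={{p3,p4},{p1,p3,p4}}
components per intersection:
  V1: {{p2},{p3},{p5},{p7},{p1,p3},{p1,p5},{p1,p7},{p2,p3},{p2,p4},{p2,p5},{p2,p6},{p2,p7},{p3,p4},{p3,p6},{p4,p5},{p5,p6},{p5,p7},{p1,p3,p4},{p1,p4,p5},{p1,p5,p7},{p2,p3,p6},{p2,p5,p7},{p4,p5,p6}}
  V2: {{p2},{p3},{p6},{p7},{p1,p3},{p1,p7},{p2,p3},{p2,p4},{p2,p5},{p2,p6},{p2,p7},{p3,p4},{p3,p6},{p4,p6},{p5,p6},{p5,p7},{p1,p3,p4},{p1,p5,p7},{p2,p3,p6},{p2,p5,p7},{p4,p5,p6}}
  V3: {{p4},{p1,p4},{p2,p4},{p3,p4},{p4,p5},{p4,p6},{p1,p3,p4},{p1,p4,p5},{p4,p5,p6}}
  V4: {{p1},{p3},{p1,p3},{p1,p4},{p1,p5},{p1,p7},{p2,p3},{p3,p4},{p3,p6},{p1,p3,p4},{p1,p4,p5},{p1,p5,p7},{p2,p3,p6}}
  V12: {{p2},{p3},{p7},{p1,p3},{p1,p7},{p2,p3},{p2,p4},{p2,p5},{p2,p6},{p2,p7},{p3,p4},{p3,p6},{p5,p7},{p1,p3,p4},{p1,p5,p7},{p2,p3,p6},{p2,p5,p7}} {{p5,p6},{p4,p5,p6}}
  V13: {{p2,p4}} {{p3,p4},{p1,p3,p4}} {{p4,p5},{p1,p4,p5},{p4,p5,p6}}
  V14: {{p3},{p1,p3},{p2,p3},{p3,p4},{p3,p6},{p1,p3,p4},{p2,p3,p6}} {{p1,p5},{p1,p7},{p1,p4,p5},{p1,p5,p7}}
  V23: {{p2,p4}} {{p3,p4},{p1,p3,p4}} {{p4,p6},{p4,p5,p6}}
  V24: {{p3},{p1,p3},{p2,p3},{p3,p4},{p3,p6},{p1,p3,p4},{p2,p3,p6}} {{p1,p7},{p1,p5,p7}}
  V34: {{p1,p4},{p3,p4},{p1,p3,p4},{p1,p4,p5}}
  V123: {{p2,p4}} {{p3,p4},{p1,p3,p4}} {{p4,p5,p6}}
  V124: {{p3},{p1,p3},{p2,p3},{p3,p4},{p3,p6},{p1,p3,p4},{p2,p3,p6}} {{p1,p7},{p1,p5,p7}}
  V134: {{p3,p4},{p1,p3,p4}} {{p1,p4,p5}}
  V234: {{p3,p4},{p1,p3,p4}}
  V1234: {{p3,p4},{p1,p3,p4}}
C dims 4,13,8,1; δ0: rk 3, SNF 1^3; δ1: rk 7, SNF 1^7; δ2: rk 1, SNF 1^1
degree 0: 4−3−0 = 1 → Ȟ^0 ≅ Z
degree 1: 13−7−3 = 3 → Ȟ^1 ≅ Z^3
degree 2: 8−1−7 = 0 → Ȟ^2 ≅ 0


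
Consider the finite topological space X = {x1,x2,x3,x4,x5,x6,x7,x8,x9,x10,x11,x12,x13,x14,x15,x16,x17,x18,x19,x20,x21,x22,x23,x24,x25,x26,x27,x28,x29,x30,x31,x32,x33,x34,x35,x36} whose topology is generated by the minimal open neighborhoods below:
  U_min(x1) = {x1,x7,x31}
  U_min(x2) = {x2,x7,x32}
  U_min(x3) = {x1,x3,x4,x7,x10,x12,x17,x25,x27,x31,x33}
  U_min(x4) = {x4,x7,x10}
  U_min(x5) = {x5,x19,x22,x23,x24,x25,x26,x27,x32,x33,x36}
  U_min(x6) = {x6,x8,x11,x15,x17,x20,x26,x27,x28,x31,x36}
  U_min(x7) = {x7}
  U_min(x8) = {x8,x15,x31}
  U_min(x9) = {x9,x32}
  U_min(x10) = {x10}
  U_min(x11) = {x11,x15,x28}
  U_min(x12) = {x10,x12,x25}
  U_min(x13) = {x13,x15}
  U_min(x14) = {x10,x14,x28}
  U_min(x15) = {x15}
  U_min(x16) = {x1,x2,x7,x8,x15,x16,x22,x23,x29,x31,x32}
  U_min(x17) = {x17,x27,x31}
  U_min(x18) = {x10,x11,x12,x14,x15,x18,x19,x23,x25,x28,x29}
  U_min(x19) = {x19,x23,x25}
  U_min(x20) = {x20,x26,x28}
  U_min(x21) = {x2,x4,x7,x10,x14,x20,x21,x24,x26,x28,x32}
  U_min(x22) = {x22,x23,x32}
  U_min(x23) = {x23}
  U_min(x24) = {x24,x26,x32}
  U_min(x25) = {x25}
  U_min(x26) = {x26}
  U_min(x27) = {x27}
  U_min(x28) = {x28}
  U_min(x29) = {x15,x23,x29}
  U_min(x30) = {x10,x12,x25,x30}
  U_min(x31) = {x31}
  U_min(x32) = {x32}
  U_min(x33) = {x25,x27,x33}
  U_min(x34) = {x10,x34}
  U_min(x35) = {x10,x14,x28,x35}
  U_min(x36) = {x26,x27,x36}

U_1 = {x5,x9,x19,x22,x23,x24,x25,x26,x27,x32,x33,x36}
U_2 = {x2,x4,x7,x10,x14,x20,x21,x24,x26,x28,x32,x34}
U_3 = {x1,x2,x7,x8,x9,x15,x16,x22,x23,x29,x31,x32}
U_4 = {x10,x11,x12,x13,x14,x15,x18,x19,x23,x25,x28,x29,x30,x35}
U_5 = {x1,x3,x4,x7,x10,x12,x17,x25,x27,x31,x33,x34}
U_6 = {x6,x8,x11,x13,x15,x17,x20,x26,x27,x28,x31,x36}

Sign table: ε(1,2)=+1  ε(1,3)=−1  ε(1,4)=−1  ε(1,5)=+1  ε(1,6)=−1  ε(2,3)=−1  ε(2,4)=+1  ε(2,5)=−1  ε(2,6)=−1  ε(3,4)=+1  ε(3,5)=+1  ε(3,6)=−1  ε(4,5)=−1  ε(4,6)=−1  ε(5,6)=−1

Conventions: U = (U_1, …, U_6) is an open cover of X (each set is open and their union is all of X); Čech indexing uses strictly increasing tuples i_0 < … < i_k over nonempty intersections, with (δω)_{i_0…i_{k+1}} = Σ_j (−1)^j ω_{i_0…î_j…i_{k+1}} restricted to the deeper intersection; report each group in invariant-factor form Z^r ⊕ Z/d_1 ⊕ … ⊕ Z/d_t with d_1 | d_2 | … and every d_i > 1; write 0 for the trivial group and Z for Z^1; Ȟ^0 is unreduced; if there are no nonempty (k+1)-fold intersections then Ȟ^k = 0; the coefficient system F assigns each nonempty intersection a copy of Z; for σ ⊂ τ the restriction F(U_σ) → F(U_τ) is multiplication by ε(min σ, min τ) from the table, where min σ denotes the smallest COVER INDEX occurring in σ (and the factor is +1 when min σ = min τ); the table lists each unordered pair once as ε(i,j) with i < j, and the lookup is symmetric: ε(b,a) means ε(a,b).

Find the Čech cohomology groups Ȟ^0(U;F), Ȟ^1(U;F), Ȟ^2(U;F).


Ȟ^0 ≅ 0, Ȟ^1 ≅ Z/2, Ȟ^2 ≅ Z

nonempty overlaps:
  U12={x24,x26,x32} U13={x9,x22,x23,x32} U14={x19,x23,x25} U15={x25,x27,x33} U16={x26,x27,x36} U23={x2,x7,x32} U24={x10,x14,x28} U25={x4,x7,x10,x34} U26={x20,x26,x28} U34={x15,x23,x29} U35={x1,x7,x31} U36={x8,x15,x31} U45={x10,x12,x25} U46={x11,x13,x15,x28} U56={x17,x27,x31}
  U123={x32} U126={x26} U134={x23} U145={x25} U156={x27} U235={x7} U245={x10} U246={x28} U346={x15} U356={x31}
C dims 6,15,10; δ0: rk 6, SNF 1^5·2; δ1: rk 9, SNF 1^9
degree 0: 6−6−0 = 0 → Ȟ^0 ≅ 0
degree 1: 15−9−6 = 0 plus torsion [2] → Ȟ^1 ≅ Z/2
degree 2: 10−0−9 = 1 → Ȟ^2 ≅ Z


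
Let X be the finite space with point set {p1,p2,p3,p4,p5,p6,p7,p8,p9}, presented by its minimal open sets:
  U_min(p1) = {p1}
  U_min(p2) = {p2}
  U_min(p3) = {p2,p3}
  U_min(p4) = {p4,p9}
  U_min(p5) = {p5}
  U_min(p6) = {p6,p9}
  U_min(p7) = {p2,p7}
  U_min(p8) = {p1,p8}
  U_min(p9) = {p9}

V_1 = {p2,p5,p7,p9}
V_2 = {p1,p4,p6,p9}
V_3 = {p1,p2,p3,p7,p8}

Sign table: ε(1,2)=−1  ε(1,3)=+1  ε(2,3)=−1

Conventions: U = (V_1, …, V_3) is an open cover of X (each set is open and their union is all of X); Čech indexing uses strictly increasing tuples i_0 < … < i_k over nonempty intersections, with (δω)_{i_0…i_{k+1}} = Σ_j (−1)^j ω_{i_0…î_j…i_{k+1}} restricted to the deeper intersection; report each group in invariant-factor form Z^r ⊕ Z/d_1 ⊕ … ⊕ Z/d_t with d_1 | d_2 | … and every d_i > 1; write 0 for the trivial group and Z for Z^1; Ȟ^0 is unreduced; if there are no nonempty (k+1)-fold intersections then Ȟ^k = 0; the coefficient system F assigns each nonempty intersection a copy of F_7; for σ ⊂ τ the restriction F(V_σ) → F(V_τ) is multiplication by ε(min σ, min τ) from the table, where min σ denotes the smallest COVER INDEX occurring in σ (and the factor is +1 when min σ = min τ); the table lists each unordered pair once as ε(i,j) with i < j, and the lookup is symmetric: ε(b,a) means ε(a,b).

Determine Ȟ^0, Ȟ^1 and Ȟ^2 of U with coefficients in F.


Ȟ^0 = Z/7, Ȟ^1 = Z/7, Ȟ^2 = 0

nerve simplices:
  V12={p9} V13={p2,p7} V23={p1}
C dims 3,3; δ0: rk_F7 2
degree 0: 3−2−0 = 1 → Ȟ^0 ≅ Z/7
degree 1: 3−0−2 = 1 → Ȟ^1 ≅ Z/7
degree 2: 0−0−0 = 0 → Ȟ^2 ≅ 0


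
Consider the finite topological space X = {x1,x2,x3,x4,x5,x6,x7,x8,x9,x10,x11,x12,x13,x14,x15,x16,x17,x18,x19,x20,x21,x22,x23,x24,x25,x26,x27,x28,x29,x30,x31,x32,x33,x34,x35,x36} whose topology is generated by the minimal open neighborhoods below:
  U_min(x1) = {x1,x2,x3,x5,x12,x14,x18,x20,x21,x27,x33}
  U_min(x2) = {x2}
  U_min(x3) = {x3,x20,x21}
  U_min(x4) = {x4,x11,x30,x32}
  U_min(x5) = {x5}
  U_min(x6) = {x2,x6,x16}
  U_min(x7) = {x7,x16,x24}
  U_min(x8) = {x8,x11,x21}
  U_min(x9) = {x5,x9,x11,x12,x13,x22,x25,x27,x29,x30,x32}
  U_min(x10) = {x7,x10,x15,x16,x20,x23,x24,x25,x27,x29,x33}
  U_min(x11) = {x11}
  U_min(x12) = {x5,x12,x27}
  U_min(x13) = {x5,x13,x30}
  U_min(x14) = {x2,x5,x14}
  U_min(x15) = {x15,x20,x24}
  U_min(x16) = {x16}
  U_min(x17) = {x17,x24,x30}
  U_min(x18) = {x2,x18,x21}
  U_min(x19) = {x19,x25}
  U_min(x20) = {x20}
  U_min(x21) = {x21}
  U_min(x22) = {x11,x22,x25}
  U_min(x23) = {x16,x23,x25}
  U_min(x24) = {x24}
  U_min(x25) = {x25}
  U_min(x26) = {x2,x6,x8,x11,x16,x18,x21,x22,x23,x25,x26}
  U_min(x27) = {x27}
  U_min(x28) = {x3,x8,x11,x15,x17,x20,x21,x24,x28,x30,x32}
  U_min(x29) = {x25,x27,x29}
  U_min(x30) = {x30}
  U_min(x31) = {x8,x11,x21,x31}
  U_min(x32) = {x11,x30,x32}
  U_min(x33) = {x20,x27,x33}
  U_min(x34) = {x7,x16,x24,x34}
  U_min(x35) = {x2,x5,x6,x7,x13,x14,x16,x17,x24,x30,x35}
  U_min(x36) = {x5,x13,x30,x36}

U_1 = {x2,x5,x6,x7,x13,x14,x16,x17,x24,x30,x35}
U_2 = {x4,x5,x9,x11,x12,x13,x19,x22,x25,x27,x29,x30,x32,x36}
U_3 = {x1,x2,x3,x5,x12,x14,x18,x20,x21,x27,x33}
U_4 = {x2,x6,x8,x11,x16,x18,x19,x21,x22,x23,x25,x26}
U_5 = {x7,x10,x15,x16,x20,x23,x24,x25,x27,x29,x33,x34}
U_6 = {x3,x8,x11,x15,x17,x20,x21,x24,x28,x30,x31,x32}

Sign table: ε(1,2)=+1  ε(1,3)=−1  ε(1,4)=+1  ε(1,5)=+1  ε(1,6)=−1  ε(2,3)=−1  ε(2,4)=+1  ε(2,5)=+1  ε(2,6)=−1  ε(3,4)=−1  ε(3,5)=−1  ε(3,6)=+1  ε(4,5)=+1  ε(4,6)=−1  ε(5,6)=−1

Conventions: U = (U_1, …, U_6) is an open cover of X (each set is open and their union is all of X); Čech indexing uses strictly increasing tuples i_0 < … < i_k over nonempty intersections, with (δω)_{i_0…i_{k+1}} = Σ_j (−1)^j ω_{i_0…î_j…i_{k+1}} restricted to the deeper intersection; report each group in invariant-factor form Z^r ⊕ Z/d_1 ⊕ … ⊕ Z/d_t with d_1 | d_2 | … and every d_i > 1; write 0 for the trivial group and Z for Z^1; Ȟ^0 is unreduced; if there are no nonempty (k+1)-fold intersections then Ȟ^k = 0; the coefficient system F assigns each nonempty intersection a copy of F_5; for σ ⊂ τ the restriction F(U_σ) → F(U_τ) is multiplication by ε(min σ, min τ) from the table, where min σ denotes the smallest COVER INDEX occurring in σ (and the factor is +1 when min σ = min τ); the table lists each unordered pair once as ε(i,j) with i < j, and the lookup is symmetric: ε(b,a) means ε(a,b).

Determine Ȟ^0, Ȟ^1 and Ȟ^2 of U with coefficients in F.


nonempty intersections:
  U12={x5,x13,x30} U13={x2,x5,x14} U14={x2,x6,x16} U15={x7,x16,x24} U16={x17,x24,x30} U23={x5,x12,x27} U24={x11,x19,x22,x25} U25={x25,x27,x29} U26={x11,x30,x32} U34={x2,x18,x21} U35={x20,x27,x33} U36={x3,x20,x21} U45={x16,x23,x25} U46={x8,x11,x21} U56={x15,x20,x24}
  U123={x5} U126={x30} U134={x2} U145={x16} U156={x24} U235={x27} U245={x25} U246={x11} U346={x21} U356={x20}
C dims 6,15,10; δ0: rk_F5 5; δ1: rk_F5 10
Ȟ^0: (6−5)−0=1 ⇒ Z/5
Ȟ^1: (15−10)−5=0 ⇒ 0
Ȟ^2: (10−0)−10=0 ⇒ 0

Ȟ^0 = Z/5, Ȟ^1 = 0, Ȟ^2 = 0


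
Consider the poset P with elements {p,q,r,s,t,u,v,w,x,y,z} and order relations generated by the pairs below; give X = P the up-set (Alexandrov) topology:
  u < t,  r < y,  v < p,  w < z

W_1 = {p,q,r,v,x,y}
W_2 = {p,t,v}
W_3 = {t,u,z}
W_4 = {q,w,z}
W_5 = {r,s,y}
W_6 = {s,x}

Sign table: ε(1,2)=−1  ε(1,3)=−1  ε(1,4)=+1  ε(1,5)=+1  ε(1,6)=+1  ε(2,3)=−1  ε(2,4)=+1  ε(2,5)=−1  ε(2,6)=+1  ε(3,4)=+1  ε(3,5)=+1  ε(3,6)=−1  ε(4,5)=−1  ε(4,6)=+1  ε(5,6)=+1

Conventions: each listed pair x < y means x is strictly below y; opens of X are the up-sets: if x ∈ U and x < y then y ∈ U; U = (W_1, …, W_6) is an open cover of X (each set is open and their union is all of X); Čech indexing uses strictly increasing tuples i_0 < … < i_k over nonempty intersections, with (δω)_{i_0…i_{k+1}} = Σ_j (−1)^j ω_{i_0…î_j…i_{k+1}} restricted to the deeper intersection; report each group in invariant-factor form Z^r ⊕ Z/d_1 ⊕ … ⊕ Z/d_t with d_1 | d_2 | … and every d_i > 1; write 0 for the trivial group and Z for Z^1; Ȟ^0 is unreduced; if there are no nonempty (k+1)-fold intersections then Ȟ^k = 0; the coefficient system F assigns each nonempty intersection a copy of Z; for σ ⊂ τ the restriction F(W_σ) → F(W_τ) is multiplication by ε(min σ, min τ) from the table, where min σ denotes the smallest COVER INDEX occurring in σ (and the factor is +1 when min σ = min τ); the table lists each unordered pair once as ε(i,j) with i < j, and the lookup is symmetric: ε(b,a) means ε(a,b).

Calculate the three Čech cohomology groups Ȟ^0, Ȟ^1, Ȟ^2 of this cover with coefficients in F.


Ȟ^0 ≅ Z, Ȟ^1 ≅ Z^2 and Ȟ^2 ≅ 0

nonempty intersections:
  W12={p,v} W14={q} W15={r,y} W16={x} W23={t} W34={z} W56={s}
C dims 6,7; δ0: rk 5, SNF 1^5
Ȟ^0: (6−5)−0=1 ⇒ Z
Ȟ^1: (7−0)−5=2 ⇒ Z^2
Ȟ^2: (0−0)−0=0 ⇒ 0


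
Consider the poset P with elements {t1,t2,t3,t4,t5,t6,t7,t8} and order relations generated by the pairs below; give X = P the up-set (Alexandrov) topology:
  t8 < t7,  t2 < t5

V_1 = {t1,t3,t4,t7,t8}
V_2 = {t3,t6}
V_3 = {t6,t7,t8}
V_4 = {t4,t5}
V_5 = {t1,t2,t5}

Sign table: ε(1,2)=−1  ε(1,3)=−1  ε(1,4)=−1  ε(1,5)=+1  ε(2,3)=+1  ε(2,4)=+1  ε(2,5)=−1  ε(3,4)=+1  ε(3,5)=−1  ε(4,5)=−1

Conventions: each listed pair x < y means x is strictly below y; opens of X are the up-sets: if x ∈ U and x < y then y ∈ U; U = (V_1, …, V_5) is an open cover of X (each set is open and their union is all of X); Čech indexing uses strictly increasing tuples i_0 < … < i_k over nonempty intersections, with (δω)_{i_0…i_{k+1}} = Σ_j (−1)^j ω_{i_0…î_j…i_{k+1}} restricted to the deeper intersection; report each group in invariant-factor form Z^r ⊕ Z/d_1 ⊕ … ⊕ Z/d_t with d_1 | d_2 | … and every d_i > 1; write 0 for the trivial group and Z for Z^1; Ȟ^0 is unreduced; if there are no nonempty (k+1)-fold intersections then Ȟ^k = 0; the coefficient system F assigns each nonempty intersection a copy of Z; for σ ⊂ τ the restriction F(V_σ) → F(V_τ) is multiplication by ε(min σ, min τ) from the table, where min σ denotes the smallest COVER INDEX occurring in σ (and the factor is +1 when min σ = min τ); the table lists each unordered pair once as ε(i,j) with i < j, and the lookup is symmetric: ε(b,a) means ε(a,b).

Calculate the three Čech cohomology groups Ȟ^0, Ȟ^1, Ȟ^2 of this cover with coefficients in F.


nerve simplices:
  V12={t3} V13={t7,t8} V14={t4} V15={t1} V23={t6} V45={t5}
C dims 5,6; δ0: rk 4, SNF 1^4
degree 0: 5−4−0 = 1 → Ȟ^0 ≅ Z
degree 1: 6−0−4 = 2 → Ȟ^1 ≅ Z^2
degree 2: 0−0−0 = 0 → Ȟ^2 ≅ 0

Ȟ^0 ≅ Z, Ȟ^1 ≅ Z^2, Ȟ^2 ≅ 0


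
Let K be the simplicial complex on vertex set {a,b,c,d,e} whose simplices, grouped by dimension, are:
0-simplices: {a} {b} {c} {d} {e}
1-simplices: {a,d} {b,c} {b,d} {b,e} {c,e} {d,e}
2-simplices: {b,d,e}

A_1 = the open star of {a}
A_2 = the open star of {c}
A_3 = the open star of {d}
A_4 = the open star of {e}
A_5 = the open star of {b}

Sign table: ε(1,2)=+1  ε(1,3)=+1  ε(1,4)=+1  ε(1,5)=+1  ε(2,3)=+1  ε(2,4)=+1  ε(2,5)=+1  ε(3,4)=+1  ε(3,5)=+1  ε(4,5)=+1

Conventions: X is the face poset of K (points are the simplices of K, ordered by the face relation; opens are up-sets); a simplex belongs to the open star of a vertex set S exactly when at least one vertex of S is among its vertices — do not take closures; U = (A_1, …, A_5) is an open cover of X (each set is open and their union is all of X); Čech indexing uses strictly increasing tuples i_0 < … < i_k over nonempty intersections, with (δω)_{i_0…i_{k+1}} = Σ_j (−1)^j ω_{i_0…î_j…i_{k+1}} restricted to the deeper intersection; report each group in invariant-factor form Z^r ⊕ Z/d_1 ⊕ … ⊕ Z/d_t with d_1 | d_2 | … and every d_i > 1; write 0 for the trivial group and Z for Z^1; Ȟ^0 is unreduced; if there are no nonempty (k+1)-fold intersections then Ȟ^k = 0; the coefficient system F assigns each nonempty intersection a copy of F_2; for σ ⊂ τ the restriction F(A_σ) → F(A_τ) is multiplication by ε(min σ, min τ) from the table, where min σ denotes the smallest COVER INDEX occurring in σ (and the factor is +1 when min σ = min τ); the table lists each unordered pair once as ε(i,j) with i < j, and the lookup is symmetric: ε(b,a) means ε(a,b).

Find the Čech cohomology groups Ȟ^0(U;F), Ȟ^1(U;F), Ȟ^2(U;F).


Ȟ^0 = Z/2, Ȟ^1 = Z/2, Ȟ^2 = 0

nonempty intersections:
  A1={{a},{a,d}} A2={{c},{b,c},{c,e}} A3={{d},{a,d},{b,d},{d,e},{b,d,e}} A4={{e},{b,e},{c,e},{d,e},{b,d,e}} A5={{b},{b,c},{b,d},{b,e},{b,d,e}}
  A13={{a,d}} A24={{c,e}} A25={{b,c}} A34={{d,e},{b,d,e}} A35={{b,d},{b,d,e}} A45={{b,e},{b,d,e}}
  A345={{b,d,e}}
C dims 5,6,1; δ0: rk_F2 4; δ1: rk_F2 1
Ȟ^0: (5−4)−0=1 ⇒ Z/2
Ȟ^1: (6−1)−4=1 ⇒ Z/2
Ȟ^2: (1−0)−1=0 ⇒ 0
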